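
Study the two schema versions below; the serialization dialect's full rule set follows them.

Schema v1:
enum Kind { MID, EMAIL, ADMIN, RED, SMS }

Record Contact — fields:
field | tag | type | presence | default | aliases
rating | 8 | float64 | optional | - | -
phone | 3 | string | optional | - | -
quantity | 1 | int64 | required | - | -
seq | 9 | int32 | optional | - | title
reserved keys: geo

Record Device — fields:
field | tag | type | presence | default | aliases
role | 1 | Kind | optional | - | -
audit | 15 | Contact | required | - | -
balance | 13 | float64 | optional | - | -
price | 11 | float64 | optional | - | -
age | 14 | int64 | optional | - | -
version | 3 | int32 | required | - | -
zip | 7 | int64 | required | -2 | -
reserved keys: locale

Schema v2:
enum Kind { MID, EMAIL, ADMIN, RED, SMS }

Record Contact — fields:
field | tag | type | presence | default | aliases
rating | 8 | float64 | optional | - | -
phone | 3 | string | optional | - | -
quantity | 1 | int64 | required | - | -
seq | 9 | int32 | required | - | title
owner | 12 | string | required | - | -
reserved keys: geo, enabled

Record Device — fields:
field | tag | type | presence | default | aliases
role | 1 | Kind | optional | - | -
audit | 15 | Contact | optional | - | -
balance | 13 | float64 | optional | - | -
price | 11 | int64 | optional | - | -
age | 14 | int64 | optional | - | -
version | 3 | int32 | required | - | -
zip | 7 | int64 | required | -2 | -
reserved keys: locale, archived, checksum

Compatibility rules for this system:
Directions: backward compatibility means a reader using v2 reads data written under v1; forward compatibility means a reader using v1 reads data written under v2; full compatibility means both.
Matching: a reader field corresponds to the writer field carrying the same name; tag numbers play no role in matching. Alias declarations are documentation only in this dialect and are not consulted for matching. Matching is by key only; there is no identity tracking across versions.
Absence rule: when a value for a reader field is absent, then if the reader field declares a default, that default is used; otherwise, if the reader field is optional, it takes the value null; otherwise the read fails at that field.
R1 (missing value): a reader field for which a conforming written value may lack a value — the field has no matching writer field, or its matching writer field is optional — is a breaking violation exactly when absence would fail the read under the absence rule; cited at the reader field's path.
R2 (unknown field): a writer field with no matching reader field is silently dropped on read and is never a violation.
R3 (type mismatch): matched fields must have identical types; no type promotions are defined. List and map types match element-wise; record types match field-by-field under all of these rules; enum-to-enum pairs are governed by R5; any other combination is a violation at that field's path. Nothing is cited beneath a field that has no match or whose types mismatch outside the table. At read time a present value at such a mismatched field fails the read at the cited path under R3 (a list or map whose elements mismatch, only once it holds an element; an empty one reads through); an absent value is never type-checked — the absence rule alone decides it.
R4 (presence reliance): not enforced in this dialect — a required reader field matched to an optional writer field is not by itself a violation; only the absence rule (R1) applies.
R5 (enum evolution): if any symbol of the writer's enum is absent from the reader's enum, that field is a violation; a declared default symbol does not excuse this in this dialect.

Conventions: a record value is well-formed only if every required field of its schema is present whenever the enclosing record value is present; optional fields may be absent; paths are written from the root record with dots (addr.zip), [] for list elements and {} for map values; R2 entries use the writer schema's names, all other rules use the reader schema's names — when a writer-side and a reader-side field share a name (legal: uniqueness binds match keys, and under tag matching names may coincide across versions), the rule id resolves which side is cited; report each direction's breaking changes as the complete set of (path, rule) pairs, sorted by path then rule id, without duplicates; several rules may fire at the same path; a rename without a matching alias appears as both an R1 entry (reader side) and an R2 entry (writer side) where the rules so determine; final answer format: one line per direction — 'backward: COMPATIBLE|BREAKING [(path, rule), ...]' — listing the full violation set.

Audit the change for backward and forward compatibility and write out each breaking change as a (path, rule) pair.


arrows below run writer -> reader for Device
checking backward for Device: reader v2 against writer v1:
  Kind -> Kind, writer optional: role aligns to role
  Contact -> Contact, writer required: audit aligns to audit
  float64 -> float64, writer optional: balance aligns to balance
  float64 -> int64, writer optional: price aligns to price
  int64 -> int64, writer optional: age aligns to age
  int32 -> int32, writer required: version aligns to version
  int64 -> int64, writer required: zip aligns to zip
  float64 -> float64, writer optional: audit.rating aligns to audit.rating
  string -> string, writer optional: audit.phone aligns to audit.phone
  int64 -> int64, writer required: audit.quantity aligns to audit.quantity
  int32 -> int32, writer optional: audit.seq aligns to audit.seq
  no writer field matches reader audit.owner
  violation R1 at audit.owner
  violation R1 at audit.seq
  violation R3 at price
  => backward: BREAKING (3)
checking forward for Device: reader v1 against writer v2:
  Kind -> Kind, writer optional: role aligns to role
  Contact -> Contact, writer optional: audit aligns to audit
  float64 -> float64, writer optional: balance aligns to balance
  int64 -> float64, writer optional: price aligns to price
  int64 -> int64, writer optional: age aligns to age
  int32 -> int32, writer required: version aligns to version
  int64 -> int64, writer required: zip aligns to zip
  float64 -> float64, writer optional: audit.rating aligns to audit.rating
  string -> string, writer optional: audit.phone aligns to audit.phone
  int64 -> int64, writer required: audit.quantity aligns to audit.quantity
  int32 -> int32, writer required: audit.seq aligns to audit.seq
  writer field audit.owner has no reader counterpart
  violation R1 at audit
  violation R3 at price
  => forward: BREAKING (2)

backward: BREAKING [(audit.owner, R1), (audit.seq, R1), (price, R3)]; forward: BREAKING [(audit, R1), (price, R3)]


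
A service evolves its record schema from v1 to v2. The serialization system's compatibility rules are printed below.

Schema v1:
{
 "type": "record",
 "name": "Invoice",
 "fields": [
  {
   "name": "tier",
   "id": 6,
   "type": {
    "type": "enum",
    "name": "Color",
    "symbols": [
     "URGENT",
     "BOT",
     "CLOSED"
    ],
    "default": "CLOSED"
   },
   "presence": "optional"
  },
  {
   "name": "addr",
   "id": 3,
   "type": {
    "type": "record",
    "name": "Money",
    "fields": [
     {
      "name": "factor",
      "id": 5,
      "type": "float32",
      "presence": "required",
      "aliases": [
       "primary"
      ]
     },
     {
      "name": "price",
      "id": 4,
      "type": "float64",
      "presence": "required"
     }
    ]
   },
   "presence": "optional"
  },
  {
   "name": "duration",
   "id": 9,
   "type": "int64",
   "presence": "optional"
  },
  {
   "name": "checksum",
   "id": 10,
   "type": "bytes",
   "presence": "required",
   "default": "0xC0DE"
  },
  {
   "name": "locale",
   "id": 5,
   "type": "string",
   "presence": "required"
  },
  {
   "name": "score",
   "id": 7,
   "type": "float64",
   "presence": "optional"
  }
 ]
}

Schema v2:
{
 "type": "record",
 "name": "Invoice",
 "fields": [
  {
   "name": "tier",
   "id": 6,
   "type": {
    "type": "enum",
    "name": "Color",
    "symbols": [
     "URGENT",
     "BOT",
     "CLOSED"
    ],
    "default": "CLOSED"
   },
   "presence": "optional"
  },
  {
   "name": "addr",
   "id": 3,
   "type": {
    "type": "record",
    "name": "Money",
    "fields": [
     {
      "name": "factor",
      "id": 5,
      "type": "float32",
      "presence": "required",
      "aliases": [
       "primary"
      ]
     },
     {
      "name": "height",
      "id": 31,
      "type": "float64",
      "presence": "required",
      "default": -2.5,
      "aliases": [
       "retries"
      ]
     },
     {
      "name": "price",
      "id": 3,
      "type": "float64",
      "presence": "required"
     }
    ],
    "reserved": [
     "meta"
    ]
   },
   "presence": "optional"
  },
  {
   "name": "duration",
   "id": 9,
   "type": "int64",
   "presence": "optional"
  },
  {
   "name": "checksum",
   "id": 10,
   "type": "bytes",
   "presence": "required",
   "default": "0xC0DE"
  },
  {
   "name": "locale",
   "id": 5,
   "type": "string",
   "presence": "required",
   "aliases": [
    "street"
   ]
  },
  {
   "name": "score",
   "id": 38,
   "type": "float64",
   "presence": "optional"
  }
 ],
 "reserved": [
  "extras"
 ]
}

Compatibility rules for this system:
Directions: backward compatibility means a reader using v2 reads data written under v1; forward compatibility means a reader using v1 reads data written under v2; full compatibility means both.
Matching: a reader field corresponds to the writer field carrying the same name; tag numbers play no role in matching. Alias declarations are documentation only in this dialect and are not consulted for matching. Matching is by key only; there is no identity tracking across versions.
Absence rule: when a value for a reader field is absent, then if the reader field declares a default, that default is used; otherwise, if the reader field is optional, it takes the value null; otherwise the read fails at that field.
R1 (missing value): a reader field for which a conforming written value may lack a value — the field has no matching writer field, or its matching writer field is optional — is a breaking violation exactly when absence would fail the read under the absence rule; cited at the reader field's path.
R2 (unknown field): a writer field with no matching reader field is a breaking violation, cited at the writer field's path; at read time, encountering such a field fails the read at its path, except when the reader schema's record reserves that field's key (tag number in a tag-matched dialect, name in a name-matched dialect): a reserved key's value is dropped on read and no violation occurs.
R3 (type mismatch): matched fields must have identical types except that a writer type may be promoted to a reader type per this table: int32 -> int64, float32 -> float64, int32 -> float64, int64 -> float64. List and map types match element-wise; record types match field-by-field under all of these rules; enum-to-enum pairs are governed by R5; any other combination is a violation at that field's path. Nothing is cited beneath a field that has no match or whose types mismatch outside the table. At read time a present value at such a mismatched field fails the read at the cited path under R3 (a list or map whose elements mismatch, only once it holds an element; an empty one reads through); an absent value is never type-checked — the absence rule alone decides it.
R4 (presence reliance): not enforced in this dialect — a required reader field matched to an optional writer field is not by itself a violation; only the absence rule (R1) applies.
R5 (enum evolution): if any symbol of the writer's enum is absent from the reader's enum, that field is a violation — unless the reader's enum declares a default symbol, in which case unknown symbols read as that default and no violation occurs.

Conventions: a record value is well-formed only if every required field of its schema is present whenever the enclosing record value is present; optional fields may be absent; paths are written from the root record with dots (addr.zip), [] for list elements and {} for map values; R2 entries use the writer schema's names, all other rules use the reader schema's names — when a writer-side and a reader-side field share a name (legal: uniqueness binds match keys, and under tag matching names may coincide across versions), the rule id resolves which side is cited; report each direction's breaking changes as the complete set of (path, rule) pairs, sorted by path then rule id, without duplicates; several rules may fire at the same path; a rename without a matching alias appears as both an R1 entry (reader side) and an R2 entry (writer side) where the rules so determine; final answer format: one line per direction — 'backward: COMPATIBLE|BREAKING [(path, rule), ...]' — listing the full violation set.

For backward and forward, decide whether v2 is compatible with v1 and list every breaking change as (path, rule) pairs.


in Invoice below, arrows point writer -> reader
backward pass over Invoice, reader schema v2, writer schema v1:
  tier: Color -> Color, writer optional; from tier
  addr: Money -> Money, writer optional; from addr
  duration: int64 -> int64, writer optional; from duration
  checksum: bytes -> bytes, writer required; from checksum
  locale: string -> string, writer required; from locale
  score: float64 -> float64, writer optional; from score
  addr.factor: float32 -> float32, writer required; from addr.factor
  addr.height: no writer-side match
  addr.price: float64 -> float64, writer required; from addr.price
  nothing fires on Invoice: backward is COMPATIBLE
forward pass over Invoice, reader schema v1, writer schema v2:
  tier: Color -> Color, writer optional; from tier
  addr: Money -> Money, writer optional; from addr
  duration: int64 -> int64, writer optional; from duration
  checksum: bytes -> bytes, writer required; from checksum
  locale: string -> string, writer required; from locale
  score: float64 -> float64, writer optional; from score
  addr.factor: float32 -> float32, writer required; from addr.factor
  addr.price: float64 -> float64, writer required; from addr.price
  leftover writer field: addr.height
  R2 fires at addr.height
  => 1 violation(s): forward is BREAKING for Invoice

backward: COMPATIBLE []; forward: BREAKING [(addr.height, R2)]


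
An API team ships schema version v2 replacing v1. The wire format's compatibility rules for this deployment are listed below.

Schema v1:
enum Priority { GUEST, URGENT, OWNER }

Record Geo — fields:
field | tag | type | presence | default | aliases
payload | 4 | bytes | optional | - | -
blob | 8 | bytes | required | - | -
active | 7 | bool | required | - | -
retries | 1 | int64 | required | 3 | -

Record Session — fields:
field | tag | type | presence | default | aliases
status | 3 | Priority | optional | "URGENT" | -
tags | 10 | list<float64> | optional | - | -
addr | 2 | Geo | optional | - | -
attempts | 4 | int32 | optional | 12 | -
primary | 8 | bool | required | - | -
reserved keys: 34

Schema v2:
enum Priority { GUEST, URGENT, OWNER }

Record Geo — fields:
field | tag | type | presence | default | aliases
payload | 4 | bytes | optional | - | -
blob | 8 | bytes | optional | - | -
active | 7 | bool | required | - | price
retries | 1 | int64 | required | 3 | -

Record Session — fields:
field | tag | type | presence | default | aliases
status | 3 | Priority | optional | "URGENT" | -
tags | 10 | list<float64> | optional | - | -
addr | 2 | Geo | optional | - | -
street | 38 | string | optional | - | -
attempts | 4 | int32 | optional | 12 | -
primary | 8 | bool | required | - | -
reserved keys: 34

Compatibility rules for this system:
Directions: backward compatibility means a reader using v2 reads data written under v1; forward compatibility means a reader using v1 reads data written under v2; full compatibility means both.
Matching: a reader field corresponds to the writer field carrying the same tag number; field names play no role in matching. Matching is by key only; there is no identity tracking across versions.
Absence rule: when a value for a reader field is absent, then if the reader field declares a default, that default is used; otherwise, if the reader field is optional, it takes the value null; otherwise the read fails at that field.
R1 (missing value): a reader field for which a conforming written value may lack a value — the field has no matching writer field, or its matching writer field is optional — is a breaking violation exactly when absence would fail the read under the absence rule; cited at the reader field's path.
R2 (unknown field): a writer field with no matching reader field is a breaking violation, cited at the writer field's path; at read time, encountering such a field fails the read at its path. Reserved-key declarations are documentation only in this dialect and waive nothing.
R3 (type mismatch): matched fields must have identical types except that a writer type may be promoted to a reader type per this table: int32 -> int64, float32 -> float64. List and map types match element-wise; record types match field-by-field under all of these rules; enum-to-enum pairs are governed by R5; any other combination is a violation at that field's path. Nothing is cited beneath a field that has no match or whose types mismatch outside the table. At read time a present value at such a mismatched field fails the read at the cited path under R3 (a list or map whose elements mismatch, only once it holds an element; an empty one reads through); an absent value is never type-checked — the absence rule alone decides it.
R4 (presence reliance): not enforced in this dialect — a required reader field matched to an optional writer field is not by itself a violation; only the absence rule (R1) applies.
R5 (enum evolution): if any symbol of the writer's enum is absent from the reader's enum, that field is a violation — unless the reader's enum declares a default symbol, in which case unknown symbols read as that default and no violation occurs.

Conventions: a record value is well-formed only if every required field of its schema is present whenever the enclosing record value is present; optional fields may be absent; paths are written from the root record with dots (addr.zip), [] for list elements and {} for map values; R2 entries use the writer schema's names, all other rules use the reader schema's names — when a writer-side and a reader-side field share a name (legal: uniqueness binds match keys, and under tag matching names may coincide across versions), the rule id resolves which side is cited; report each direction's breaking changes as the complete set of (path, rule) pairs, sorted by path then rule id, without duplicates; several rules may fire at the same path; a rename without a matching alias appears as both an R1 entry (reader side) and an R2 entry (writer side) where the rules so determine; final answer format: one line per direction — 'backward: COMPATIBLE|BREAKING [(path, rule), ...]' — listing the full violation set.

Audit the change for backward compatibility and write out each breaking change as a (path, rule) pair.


arrows below run writer -> reader for Session
backward pass over Session, reader schema v2, writer schema v1:
  writer optional, Priority -> Priority: reader status maps from writer status
  writer optional, list<float64> -> list<float64>: reader tags maps from writer tags
  writer optional, Geo -> Geo: reader addr maps from writer addr
  street: no writer match
  writer optional, int32 -> int32: reader attempts maps from writer attempts
  writer required, bool -> bool: reader primary maps from writer primary
  writer optional, bytes -> bytes: reader addr.payload maps from writer addr.payload
  writer required, bytes -> bytes: reader addr.blob maps from writer addr.blob
  writer required, bool -> bool: reader addr.active maps from writer addr.active
  writer required, int64 -> int64: reader addr.retries maps from writer addr.retries
  => no violations; backward on Session: COMPATIBLE
checking off the Session differences that do not matter here:
  added field street to record Session: optional string, tag 38 (in v2 it sits immediately before attempts) -> fires only in the forward direction of Session, which is not asked here
  field blob in record Geo: required changed to optional -> fires only in the forward direction of Session, which is not asked here

backward: COMPATIBLE []


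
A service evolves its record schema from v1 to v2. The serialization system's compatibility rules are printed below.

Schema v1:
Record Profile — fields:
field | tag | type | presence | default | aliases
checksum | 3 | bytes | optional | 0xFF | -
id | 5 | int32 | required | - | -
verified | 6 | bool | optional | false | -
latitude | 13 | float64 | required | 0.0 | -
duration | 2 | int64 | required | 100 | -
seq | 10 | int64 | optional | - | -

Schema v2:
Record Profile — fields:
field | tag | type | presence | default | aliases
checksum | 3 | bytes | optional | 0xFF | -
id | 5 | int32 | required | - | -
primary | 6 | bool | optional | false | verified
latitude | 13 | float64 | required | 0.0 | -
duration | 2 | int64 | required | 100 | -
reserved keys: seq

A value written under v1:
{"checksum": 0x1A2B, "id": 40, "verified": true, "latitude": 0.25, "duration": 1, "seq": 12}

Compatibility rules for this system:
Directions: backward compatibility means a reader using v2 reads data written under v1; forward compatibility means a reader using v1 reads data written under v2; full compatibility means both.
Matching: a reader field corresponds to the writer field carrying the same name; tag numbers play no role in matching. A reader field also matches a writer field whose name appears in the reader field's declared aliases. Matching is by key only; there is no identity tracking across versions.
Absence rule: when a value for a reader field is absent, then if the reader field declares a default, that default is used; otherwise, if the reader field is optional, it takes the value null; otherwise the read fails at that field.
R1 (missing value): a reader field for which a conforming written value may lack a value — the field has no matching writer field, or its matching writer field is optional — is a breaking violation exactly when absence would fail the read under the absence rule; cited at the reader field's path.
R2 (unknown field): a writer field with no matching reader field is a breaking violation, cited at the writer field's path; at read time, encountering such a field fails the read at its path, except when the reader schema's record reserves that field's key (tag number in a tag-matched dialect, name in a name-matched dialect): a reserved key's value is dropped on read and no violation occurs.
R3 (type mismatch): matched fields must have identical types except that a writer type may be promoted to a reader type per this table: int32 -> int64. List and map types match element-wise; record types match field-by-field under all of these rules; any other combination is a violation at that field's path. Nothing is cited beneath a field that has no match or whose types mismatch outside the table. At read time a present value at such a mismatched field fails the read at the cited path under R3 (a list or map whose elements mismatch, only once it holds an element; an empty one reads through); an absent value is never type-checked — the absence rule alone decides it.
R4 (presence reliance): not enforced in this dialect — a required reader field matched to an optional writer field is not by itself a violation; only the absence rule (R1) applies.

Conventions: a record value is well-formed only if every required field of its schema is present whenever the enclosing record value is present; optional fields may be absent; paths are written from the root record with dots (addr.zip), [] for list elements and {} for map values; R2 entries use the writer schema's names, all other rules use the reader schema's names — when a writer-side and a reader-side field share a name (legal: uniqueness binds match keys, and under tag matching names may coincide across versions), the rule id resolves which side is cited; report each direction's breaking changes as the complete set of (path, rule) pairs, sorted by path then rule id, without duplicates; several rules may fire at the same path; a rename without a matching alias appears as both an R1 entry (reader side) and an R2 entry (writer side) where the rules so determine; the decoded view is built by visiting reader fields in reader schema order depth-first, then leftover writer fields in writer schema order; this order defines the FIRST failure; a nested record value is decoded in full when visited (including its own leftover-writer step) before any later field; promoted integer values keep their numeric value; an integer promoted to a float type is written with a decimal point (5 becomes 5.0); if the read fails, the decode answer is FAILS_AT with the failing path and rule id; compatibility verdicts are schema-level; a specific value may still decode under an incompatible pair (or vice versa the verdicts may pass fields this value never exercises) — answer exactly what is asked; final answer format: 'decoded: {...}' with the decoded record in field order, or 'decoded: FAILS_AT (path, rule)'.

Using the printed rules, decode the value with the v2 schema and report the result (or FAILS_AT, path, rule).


decoded: {"checksum": 0x1A2B, "id": 40, "primary": true, "latitude": 0.25, "duration": 1}

arrows below run writer -> reader for Profile
decode walk for Profile under reader schema v2:
  checksum := 0x1A2B
  id := 40
  primary := true (from writer verified)
  latitude := 0.25
  duration := 1
  writer seq: reserved -> dropped
  => decoded: {"checksum": 0x1A2B, "id": 40, "primary": true, "latitude": 0.25, "duration": 1}


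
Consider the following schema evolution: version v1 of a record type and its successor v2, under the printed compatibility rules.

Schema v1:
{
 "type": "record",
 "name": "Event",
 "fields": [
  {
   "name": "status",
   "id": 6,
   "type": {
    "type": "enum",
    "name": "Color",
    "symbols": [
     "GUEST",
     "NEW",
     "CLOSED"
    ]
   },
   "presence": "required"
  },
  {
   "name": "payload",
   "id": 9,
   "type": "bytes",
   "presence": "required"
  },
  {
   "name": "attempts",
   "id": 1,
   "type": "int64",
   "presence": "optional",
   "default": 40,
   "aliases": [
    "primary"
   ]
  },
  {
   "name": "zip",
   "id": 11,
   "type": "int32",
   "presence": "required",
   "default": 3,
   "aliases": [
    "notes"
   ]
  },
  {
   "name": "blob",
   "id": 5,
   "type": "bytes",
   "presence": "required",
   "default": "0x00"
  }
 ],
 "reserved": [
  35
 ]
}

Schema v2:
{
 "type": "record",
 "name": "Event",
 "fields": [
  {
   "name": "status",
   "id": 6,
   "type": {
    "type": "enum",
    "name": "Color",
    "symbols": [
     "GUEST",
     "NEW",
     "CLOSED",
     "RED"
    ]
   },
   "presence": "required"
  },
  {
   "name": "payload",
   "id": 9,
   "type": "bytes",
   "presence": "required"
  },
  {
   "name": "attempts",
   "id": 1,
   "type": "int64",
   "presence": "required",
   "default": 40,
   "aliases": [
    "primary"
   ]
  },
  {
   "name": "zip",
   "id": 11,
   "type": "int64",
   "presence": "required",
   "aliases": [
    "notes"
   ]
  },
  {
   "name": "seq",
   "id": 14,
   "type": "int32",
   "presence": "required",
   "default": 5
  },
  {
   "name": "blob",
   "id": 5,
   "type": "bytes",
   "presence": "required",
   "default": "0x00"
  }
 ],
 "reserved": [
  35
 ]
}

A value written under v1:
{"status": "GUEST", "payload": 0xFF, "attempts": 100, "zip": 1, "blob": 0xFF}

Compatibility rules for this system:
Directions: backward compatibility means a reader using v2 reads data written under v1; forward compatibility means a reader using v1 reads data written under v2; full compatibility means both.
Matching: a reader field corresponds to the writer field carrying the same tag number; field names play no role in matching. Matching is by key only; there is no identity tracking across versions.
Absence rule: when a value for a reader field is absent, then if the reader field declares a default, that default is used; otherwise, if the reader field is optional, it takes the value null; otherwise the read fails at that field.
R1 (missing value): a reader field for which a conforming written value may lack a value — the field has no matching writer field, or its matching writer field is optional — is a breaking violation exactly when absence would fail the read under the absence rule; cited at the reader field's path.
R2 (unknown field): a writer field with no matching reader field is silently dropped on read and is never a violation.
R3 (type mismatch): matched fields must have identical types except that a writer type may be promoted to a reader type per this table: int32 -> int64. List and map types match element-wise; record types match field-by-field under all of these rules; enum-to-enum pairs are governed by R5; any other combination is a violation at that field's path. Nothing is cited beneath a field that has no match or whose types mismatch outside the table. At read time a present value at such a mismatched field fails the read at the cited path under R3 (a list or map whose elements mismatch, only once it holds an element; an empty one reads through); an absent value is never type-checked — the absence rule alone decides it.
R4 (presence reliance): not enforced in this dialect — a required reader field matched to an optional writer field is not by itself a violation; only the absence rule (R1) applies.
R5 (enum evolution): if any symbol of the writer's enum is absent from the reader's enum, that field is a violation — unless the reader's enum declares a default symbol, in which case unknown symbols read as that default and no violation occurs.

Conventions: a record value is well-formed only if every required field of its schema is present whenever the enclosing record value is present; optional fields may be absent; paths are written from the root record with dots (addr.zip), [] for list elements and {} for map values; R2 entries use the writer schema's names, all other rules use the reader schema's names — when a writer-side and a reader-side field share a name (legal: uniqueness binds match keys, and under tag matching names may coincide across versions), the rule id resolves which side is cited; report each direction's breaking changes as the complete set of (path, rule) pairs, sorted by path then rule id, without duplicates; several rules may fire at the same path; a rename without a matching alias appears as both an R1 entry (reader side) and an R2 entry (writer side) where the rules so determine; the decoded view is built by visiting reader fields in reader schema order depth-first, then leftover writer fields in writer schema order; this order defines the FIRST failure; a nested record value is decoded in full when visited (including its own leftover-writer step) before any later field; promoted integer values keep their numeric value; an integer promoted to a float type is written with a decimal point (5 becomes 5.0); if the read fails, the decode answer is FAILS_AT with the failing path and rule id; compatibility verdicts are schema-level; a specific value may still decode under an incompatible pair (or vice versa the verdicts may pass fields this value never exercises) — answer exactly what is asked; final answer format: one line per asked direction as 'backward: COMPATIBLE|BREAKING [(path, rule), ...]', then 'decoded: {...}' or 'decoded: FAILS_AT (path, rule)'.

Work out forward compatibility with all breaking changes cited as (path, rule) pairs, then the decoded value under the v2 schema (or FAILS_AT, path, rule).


forward: BREAKING [(status, R5), (zip, R3)]; decoded: {"status": "GUEST", "payload": 0xFF, "attempts": 100, "zip": 1, "seq": 5, "blob": 0xFF}

each type pair in Event: writer, then reader
forward on Event — v1 reading data written by v2:
  status: Color -> Color, writer required; from status
  payload: bytes -> bytes, writer required; from payload
  attempts: int64 -> int64, writer required; from attempts
  zip: int64 -> int32, writer required; from zip
  blob: bytes -> bytes, writer required; from blob
  leftover writer field: seq
  violation R5 at status
  violation R3 at zip
  => forward: BREAKING (2)
decode walk for Event under reader schema v2:
  status := "GUEST"
  payload := 0xFF
  attempts := 100
  zip := 1 (int32 -> int64)
  seq := 5 (absent -> default)
  blob := 0xFF
  => decoded: {"status": "GUEST", "payload": 0xFF, "attempts": 100, "zip": 1, "seq": 5, "blob": 0xFF}
the other Event changes do not affect what is asked:
  field attempts in record Event: optional changed to required -> fires no rule on Event, leaving the asked answer as it is


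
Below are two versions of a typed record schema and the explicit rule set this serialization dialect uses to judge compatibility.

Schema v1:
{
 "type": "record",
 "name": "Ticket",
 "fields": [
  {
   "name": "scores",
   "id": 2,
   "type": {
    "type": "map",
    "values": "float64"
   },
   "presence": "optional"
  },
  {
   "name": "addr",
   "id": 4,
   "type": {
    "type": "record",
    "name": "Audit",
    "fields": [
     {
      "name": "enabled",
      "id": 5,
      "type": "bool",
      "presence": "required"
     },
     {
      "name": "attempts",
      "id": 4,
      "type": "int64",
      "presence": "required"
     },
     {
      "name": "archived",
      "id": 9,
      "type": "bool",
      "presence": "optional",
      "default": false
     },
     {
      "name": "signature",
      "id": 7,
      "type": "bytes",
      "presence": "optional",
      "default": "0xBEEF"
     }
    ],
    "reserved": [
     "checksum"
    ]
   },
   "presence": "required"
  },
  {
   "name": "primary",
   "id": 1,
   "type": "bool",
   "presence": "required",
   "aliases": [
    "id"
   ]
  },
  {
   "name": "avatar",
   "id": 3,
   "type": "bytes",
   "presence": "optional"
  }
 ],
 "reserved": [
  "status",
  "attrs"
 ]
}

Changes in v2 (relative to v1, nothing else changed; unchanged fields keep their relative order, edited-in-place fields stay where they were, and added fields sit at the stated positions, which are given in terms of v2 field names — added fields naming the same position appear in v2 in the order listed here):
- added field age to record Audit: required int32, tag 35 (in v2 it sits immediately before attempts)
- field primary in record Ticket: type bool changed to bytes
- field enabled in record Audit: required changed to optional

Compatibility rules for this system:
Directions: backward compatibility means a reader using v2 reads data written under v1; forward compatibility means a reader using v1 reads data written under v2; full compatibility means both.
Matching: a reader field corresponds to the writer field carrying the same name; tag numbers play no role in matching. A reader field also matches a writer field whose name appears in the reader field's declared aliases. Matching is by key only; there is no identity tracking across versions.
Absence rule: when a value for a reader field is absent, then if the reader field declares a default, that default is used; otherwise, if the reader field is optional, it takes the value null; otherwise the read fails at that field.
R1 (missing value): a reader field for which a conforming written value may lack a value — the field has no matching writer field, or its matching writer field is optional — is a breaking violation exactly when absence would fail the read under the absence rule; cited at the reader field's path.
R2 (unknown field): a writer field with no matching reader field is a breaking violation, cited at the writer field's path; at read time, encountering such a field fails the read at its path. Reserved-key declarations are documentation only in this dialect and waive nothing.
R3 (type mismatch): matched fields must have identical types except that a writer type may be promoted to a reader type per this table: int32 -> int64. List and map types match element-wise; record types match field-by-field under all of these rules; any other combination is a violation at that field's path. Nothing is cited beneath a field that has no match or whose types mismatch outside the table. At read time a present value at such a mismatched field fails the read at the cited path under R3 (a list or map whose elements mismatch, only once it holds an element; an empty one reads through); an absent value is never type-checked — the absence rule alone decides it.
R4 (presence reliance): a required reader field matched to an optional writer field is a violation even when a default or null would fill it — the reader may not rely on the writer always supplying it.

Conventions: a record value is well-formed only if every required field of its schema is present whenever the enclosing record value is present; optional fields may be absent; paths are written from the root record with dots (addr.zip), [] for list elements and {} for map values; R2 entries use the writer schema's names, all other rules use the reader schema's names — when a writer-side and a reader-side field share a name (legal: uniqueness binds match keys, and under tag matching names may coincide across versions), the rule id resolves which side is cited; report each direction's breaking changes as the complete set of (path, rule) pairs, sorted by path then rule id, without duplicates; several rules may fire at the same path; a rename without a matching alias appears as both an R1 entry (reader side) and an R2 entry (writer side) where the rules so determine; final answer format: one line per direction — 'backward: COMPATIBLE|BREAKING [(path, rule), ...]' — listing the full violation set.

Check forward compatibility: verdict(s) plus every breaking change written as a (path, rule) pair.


each type pair in Ticket: writer, then reader
forward pass over Ticket, reader schema v1, writer schema v2:
  scores: paired with writer scores (map<string, float64> -> map<string, float64>; writer optional)
  addr: paired with writer addr (Audit -> Audit; writer required)
  primary: paired with writer primary (bytes -> bool; writer required)
  avatar: paired with writer avatar (bytes -> bytes; writer optional)
  addr.enabled: paired with writer addr.enabled (bool -> bool; writer optional)
  addr.attempts: paired with writer addr.attempts (int64 -> int64; writer required)
  addr.archived: paired with writer addr.archived (bool -> bool; writer optional)
  addr.signature: paired with writer addr.signature (bytes -> bytes; writer optional)
  writer addr.age: unknown to reader
  rule R2 violated at addr.age
  rule R1 violated at addr.enabled
  rule R4 violated at addr.enabled
  rule R3 violated at primary
  => 4 violation(s): forward is BREAKING for Ticket

forward: BREAKING [(addr.age, R2), (addr.enabled, R1), (addr.enabled, R4), (primary, R3)]


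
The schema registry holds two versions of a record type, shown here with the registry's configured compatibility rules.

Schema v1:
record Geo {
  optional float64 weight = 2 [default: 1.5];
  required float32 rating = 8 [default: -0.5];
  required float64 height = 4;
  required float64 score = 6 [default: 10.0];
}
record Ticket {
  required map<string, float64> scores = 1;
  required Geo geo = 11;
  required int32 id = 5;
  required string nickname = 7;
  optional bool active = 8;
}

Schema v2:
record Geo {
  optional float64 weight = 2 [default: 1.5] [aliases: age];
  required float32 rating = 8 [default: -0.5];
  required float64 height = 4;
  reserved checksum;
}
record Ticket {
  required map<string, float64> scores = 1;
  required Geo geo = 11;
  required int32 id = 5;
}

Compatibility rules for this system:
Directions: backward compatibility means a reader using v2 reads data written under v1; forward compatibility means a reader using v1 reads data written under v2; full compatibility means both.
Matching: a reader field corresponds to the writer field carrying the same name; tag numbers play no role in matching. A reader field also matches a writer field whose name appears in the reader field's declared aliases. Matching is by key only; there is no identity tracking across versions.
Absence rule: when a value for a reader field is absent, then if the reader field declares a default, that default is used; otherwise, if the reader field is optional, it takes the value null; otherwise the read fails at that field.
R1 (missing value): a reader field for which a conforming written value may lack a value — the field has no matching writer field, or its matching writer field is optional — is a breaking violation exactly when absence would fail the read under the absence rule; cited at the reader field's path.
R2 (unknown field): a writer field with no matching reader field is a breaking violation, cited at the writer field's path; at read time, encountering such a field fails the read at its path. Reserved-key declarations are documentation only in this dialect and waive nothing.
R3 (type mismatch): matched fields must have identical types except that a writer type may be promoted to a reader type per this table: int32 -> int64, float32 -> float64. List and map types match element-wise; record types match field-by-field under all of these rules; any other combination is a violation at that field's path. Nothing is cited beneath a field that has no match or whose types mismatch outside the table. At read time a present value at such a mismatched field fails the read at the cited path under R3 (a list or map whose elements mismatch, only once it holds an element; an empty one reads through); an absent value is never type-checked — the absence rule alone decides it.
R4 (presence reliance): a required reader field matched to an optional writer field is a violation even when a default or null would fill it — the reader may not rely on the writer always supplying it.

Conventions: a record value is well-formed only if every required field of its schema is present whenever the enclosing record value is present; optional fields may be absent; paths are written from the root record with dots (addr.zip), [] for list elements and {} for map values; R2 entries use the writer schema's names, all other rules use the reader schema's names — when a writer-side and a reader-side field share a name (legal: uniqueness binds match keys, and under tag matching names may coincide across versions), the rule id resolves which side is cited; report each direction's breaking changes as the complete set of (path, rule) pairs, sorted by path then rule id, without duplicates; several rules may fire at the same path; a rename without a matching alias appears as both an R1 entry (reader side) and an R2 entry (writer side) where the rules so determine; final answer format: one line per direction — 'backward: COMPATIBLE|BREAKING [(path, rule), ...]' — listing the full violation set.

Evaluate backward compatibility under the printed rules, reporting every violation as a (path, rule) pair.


backward: BREAKING [(active, R2), (geo.score, R2), (nickname, R2)]

each type pair in Ticket: writer, then reader
backward on Ticket — v2 reading data written by v1:
  scores: paired with writer scores (map<string, float64> -> map<string, float64>; writer required)
  geo: paired with writer geo (Geo -> Geo; writer required)
  id: paired with writer id (int32 -> int32; writer required)
  nickname (writer side), unknown to reader
  active (writer side), unknown to reader
  geo.weight: paired with writer geo.weight (float64 -> float64; writer optional)
  geo.rating: paired with writer geo.rating (float32 -> float32; writer required)
  geo.height: paired with writer geo.height (float64 -> float64; writer required)
  geo.score (writer side), unknown to reader
  violation R2 at active
  violation R2 at geo.score
  violation R2 at nickname
  => 3 violation(s): backward is BREAKING for Ticket
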